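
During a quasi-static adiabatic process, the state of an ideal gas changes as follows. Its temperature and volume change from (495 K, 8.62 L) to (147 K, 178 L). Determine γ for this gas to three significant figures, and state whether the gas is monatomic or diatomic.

γ ≈ 1.40; diatomic

TV^(γ−1) = const ⇒ γ − 1 = ln(T₂/T₁) / ln(V₁/V₂).
γ = 1 + ln(147/495) / ln(8.62/178) = 1.401.
γ ≈ 1.40 is close to 7/5, so the gas is diatomic.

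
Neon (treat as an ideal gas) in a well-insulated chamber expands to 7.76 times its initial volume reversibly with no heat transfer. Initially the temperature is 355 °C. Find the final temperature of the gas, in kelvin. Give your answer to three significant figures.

For a reversible adiabat TV^(γ−1) is constant, so T₂ = T₁ (V₁/V₂)^(γ−1).
For a monatomic ideal gas γ = 5/3, so γ−1 = 2/3.
T₁ = 355 °C = 628.1 K.
T₂ = 628.1 × (1/7.76)^(2/3) = 160.3 K.

T₂ ≈ 160 K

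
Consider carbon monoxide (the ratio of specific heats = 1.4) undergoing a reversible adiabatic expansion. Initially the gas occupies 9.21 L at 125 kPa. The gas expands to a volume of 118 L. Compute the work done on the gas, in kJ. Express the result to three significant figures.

P₂ = P₁(V₁/V₂)^γ = 125×(9.21/118)^(1.4) = 3.518 kPa.
For a reversible adiabat, W_by_gas = (P₁V₁ − P₂V₂)/(γ−1).
W_by = (125000×0.00921 − 3518×0.118) / (0.4) = 1840 J.
W_on_gas = −W_by = -1840 J.

W ≈ -1.84 kJ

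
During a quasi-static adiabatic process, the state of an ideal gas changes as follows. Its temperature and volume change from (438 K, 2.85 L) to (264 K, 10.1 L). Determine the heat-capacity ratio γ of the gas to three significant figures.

TV^(γ−1) = const ⇒ γ − 1 = ln(T₂/T₁) / ln(V₁/V₂).
γ = 1 + ln(264/438) / ln(2.85/10.1) = 1.4.

γ ≈ 1.40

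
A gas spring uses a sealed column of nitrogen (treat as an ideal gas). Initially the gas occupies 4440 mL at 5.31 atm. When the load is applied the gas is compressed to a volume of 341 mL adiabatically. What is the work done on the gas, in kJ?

γ = 7/5 for a diatomic ideal gas.
P₂ = P₁(V₁/V₂)^γ = 5.31×(4440/341)^(7/5) = 193 atm.
For a reversible adiabat, W_by_gas = (P₁V₁ − P₂V₂)/(γ−1).
W_by = (538000×0.00444 − 1.956×10^7×0.000341) / (2/5) = -10700 J.
W_on_gas = −W_by = 10700 J.

W ≈ 10.7 kJ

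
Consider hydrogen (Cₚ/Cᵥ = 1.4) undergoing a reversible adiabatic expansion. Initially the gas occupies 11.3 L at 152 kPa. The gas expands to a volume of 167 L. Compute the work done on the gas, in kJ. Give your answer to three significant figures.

P₂ = P₁(V₁/V₂)^γ = 152×(11.3/167)^(1.4) = 3.502 kPa.
For a reversible adiabat, W_by_gas = (P₁V₁ − P₂V₂)/(γ−1).
W_by = (152000×0.0113 − 3502×0.167) / (0.4) = 2832 J.
W_on_gas = −W_by = -2832 J.

W ≈ -2.83 kJ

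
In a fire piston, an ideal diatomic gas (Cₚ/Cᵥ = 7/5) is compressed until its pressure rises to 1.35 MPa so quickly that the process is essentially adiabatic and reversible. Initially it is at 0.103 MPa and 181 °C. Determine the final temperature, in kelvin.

Along an adiabat T P^((1−γ)/γ) is constant, so T₂ = T₁ (P₂/P₁)^((γ−1)/γ).
T₁ = 181 °C = 454.1 K.
T₂ = 454.1 × (1.35/0.103)^(2/7) = 947.3 K.

T₂ ≈ 947 K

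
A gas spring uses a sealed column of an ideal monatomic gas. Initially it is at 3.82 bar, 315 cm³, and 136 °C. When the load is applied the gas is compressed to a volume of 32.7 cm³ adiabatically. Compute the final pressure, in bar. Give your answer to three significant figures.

P₂ ≈ 167 bar

Since PV^γ is constant along a reversible adiabat, P₂ = P₁ (V₁/V₂)^γ.
γ = 5/3 for a monatomic ideal gas.
P₂ = 3.82 × (315/32.7)^(5/3) = 166.6 bar.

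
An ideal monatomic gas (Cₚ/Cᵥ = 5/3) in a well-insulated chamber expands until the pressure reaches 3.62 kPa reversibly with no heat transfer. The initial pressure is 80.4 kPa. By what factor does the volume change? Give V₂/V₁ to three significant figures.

V₂/V₁ ≈ 6.43

From PV^γ = const, V₂/V₁ = (P₁/P₂)^(1/γ).
V₂/V₁ = (80.4/3.62)^(3/5) = 6.426.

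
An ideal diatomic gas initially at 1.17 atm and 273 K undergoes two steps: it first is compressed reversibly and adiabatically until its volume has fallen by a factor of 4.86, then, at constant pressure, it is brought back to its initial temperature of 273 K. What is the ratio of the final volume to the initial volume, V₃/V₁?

V₃/V₁ ≈ 0.109

For a diatomic ideal gas γ = 7/5.
Adiabatic step: V₂/V₁ = 0.2058; T₂ = T₁·4.86^(2/5) = 513.8 K.
Isobaric step: V₃/V₂ = T₃/T₂ = 273/513.8.
V₃/V₁ = (V₂/V₁)(V₃/V₂) = 0.2058 × (273/513.8) = 0.1093.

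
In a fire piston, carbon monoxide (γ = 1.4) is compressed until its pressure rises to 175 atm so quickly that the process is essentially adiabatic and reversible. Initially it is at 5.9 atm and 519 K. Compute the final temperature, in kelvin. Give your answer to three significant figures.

T₂ ≈ 1370 K

Along an adiabat T P^((1−γ)/γ) is constant, so T₂ = T₁ (P₂/P₁)^((γ−1)/γ).
T₂ = 519 × (175/5.9)^(0.286) = 1367 K.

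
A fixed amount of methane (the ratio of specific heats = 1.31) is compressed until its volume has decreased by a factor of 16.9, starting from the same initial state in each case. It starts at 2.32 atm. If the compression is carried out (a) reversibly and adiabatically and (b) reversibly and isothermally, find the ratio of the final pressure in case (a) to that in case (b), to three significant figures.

Isothermal: P_b = P₁(V₁/V₂) = 2.32×16.9.
Adiabatic: P_a = P₁(V₁/V₂)^γ = 2.32×16.9^(1.31).
P_a/P_b = (V₁/V₂)^(γ−1) = 16.9^(0.31) = 2.402.

P_adiabatic / P_isothermal ≈ 2.40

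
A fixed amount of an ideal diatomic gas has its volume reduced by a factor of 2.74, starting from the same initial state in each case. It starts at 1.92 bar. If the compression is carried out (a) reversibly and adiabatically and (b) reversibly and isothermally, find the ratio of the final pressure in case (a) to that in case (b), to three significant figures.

For a diatomic ideal gas γ = 7/5.
Isothermal: P_b = P₁(V₁/V₂) = 1.92×2.74.
Adiabatic: P_a = P₁(V₁/V₂)^γ = 1.92×2.74^(7/5).
P_a/P_b = (V₁/V₂)^(γ−1) = 2.74^(2/5) = 1.497.

P_adiabatic / P_isothermal ≈ 1.50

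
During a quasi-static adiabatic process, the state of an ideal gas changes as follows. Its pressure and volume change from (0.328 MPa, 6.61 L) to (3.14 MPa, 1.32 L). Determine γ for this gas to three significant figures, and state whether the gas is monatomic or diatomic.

PV^γ = const ⇒ γ = ln(P₂/P₁) / ln(V₁/V₂).
γ = ln(3.14/0.328) / ln(6.61/1.32) = 1.402.
γ ≈ 1.40 is close to 7/5, so the gas is diatomic.

γ ≈ 1.40; diatomic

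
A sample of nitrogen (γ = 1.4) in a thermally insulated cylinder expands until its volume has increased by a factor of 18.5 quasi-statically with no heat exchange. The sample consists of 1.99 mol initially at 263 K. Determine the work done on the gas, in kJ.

W ≈ -7.49 kJ

For a reversible adiabat TV^(γ−1) is constant, so T₂ = T₁ (V₁/V₂)^(γ−1).
T₂ = 263 × (1/18.5)^(0.4) = 81.86 K.
Q = 0, so ΔU = W_on_gas = nCᵥΔT with Cᵥ = R/(γ−1) = 20.79 J/(mol·K).
ΔU = 1.99 × 20.79 × (81.86 − 263) = -7492 J.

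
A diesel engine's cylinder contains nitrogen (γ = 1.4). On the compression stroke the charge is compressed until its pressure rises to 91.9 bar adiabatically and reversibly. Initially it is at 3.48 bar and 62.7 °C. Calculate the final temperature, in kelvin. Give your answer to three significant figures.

T₂ ≈ 856 K

Along an adiabat T P^((1−γ)/γ) is constant, so T₂ = T₁ (P₂/P₁)^((γ−1)/γ).
T₁ = 62.7 °C = 335.8 K.
T₂ = 335.8 × (91.9/3.48)^(0.286) = 855.8 K.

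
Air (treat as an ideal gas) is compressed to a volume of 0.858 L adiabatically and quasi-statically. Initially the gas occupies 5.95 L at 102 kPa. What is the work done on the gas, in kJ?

γ = 7/5 for a diatomic ideal gas.
P₂ = P₁(V₁/V₂)^γ = 102×(5.95/0.858)^(7/5) = 1535 kPa.
For a reversible adiabat, W_by_gas = (P₁V₁ − P₂V₂)/(γ−1).
W_by = (102000×0.00595 − 1.535×10^6×0.000858) / (2/5) = -1775 J.
W_on_gas = −W_by = 1775 J.

W ≈ 1.77 kJ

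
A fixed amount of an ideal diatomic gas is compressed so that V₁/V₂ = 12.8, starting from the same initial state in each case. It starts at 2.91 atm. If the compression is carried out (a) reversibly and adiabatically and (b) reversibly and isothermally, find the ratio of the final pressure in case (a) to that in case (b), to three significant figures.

For a diatomic ideal gas γ = 7/5.
Isothermal: P_b = P₁(V₁/V₂) = 2.91×12.8.
Adiabatic: P_a = P₁(V₁/V₂)^γ = 2.91×12.8^(7/5).
P_a/P_b = (V₁/V₂)^(γ−1) = 12.8^(2/5) = 2.773.

P_adiabatic / P_isothermal ≈ 2.77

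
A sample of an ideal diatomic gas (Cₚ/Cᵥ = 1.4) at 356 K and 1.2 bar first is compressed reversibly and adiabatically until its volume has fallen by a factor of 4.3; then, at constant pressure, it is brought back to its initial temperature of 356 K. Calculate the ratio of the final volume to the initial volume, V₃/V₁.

V₃/V₁ ≈ 0.130

Adiabatic step: V₂/V₁ = 0.2326; T₂ = T₁·4.3^(0.4) = 638 K.
Isobaric step: V₃/V₂ = T₃/T₂ = 356/638.
V₃/V₁ = (V₂/V₁)(V₃/V₂) = 0.2326 × (356/638) = 0.1298.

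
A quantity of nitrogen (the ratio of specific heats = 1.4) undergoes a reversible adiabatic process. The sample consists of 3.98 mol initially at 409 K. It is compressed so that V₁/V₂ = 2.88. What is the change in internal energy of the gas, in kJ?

ΔU ≈ 17.8 kJ

Adiabatic: T₁V₁^(γ−1) = T₂V₂^(γ−1) ⇒ T₂ = T₁ (V₁/V₂)^(γ−1).
T₂ = 409 × 2.88^(0.4) = 624.4 K.
Q = 0, so ΔU = W_on_gas = nCᵥΔT with Cᵥ = R/(γ−1) = 20.79 J/(mol·K).
ΔU = 3.98 × 20.79 × (624.4 − 409) = 17820 J.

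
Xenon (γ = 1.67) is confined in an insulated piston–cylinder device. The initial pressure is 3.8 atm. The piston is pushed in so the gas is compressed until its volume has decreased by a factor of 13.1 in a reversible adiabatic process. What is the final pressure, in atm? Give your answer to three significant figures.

P₂ ≈ 279 atm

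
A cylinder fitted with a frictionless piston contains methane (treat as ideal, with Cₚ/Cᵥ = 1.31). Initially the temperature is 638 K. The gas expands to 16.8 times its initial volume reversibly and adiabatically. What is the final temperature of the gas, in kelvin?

T₂ ≈ 266 K

For a reversible adiabat TV^(γ−1) is constant, so T₂ = T₁ (V₁/V₂)^(γ−1).
T₂ = 638 × (1/16.8)^(0.31) = 266.1 K.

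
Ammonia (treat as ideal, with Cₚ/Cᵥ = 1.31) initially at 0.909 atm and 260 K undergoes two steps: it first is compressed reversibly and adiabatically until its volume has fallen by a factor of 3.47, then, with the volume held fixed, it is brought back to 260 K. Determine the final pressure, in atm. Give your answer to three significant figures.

P₃ ≈ 3.15 atm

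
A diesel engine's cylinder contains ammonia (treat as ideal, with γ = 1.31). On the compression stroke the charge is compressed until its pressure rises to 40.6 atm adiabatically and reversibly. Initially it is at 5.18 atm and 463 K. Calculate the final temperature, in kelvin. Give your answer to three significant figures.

Along an adiabat T P^((1−γ)/γ) is constant, so T₂ = T₁ (P₂/P₁)^((γ−1)/γ).
T₂ = 463 × (40.6/5.18)^(0.237) = 753.7 K.

T₂ ≈ 754 K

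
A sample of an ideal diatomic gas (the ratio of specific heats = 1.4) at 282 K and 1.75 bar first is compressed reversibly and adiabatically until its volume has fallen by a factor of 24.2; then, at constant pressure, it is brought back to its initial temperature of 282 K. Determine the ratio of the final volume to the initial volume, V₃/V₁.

V₃/V₁ ≈ 0.0116

Adiabatic step: V₂/V₁ = 0.04132; T₂ = T₁·24.2^(0.4) = 1009 K.
Isobaric step: V₃/V₂ = T₃/T₂ = 282/1009.
V₃/V₁ = (V₂/V₁)(V₃/V₂) = 0.04132 × (282/1009) = 0.01155.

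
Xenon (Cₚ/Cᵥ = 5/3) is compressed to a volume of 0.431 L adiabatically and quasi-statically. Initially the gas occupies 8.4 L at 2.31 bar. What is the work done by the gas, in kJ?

P₂ = P₁(V₁/V₂)^γ = 2.31×(8.4/0.431)^(5/3) = 326 bar.
For a reversible adiabat, W_by_gas = (P₁V₁ − P₂V₂)/(γ−1).
W_by = (231000×0.0084 − 3.26×10^7×0.000431) / (2/3) = -18170 J.

W ≈ -18.2 kJ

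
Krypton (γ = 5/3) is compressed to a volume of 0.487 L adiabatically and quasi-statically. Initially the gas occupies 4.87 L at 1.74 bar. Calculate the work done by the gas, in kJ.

P₂ = P₁(V₁/V₂)^γ = 1.74×(4.87/0.487)^(5/3) = 80.76 bar.
For a reversible adiabat, W_by_gas = (P₁V₁ − P₂V₂)/(γ−1).
W_by = (174000×0.00487 − 8.076×10^6×0.000487) / (2/3) = -4629 J.

W ≈ -4.63 kJ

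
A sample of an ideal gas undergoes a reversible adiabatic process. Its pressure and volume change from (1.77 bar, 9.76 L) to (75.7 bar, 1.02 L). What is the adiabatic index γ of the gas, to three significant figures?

PV^γ = const ⇒ γ = ln(P₂/P₁) / ln(V₁/V₂).
γ = ln(75.7/1.77) / ln(9.76/1.02) = 1.663.

γ ≈ 1.66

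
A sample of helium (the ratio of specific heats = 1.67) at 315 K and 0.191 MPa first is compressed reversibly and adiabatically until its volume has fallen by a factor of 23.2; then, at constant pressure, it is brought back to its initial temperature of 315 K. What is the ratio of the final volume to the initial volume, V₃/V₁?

Adiabatic step: V₂/V₁ = 0.0431; T₂ = T₁·23.2^(0.67) = 2589 K.
Isobaric step: V₃/V₂ = T₃/T₂ = 315/2589.
V₃/V₁ = (V₂/V₁)(V₃/V₂) = 0.0431 × (315/2589) = 0.005244.

V₃/V₁ ≈ 0.00524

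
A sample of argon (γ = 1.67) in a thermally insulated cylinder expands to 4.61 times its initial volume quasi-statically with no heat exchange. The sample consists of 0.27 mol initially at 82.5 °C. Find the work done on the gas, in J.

W ≈ -764 J

For a reversible adiabat TV^(γ−1) is constant, so T₂ = T₁ (V₁/V₂)^(γ−1).
T₁ = 82.5 °C = 355.6 K.
T₂ = 355.6 × (1/4.61)^(0.67) = 127.7 K.
Q = 0, so ΔU = W_on_gas = nCᵥΔT with Cᵥ = R/(γ−1) = 12.41 J/(mol·K).
ΔU = 0.27 × 12.41 × (127.7 − 355.6) = -763.6 J.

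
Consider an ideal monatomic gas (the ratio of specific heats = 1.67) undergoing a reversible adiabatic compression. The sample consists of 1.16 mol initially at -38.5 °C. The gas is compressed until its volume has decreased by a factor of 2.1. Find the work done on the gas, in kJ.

Adiabatic: T₁V₁^(γ−1) = T₂V₂^(γ−1) ⇒ T₂ = T₁ (V₁/V₂)^(γ−1).
T₁ = -38.5 °C = 234.6 K.
T₂ = 234.6 × 2.1^(0.67) = 385.8 K.
Q = 0, so ΔU = W_on_gas = nCᵥΔT with Cᵥ = R/(γ−1) = 12.41 J/(mol·K).
ΔU = 1.16 × 12.41 × (385.8 − 234.6) = 2175 J.

W ≈ 2.18 kJ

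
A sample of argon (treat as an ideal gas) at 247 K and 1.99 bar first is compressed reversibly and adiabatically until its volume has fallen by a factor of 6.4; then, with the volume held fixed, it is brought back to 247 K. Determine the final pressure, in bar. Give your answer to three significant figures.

P₃ ≈ 12.7 bar

For a monatomic ideal gas γ = 5/3.
Adiabatic step (PV^γ = const): P₂ = 1.99×6.4^(5/3) = 43.9 bar; T₂ = 247×6.4^(2/3) = 851.4 K.
Isochoric: P₃ = P₂(T₃/T₂) = 43.9 × (247/851.4) = 12.74 bar.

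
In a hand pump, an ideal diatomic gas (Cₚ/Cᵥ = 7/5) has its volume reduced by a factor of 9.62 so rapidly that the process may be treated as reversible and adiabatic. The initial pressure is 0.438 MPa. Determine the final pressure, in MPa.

Since PV^γ is constant along a reversible adiabat, P₂ = P₁ (V₁/V₂)^γ.
P₂ = 0.438 × 9.62^(7/5) = 10.42 MPa.

P₂ ≈ 10.4 MPa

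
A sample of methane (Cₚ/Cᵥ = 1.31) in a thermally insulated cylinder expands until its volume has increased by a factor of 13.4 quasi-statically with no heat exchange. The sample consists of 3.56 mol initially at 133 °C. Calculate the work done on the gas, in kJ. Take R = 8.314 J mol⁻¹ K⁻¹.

W ≈ -21.4 kJ

For a reversible adiabat TV^(γ−1) is constant, so T₂ = T₁ (V₁/V₂)^(γ−1).
T₁ = 133 °C = 406.1 K.
T₂ = 406.1 × (1/13.4)^(0.31) = 181.7 K.
Q = 0, so ΔU = W_on_gas = nCᵥΔT with Cᵥ = R/(γ−1) = 26.82 J/(mol·K).
ΔU = 3.56 × 26.82 × (181.7 − 406.1) = -21430 J.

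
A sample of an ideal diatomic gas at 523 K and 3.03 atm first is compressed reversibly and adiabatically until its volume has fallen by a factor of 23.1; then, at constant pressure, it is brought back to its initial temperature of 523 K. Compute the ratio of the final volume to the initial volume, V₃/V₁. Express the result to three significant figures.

For a diatomic ideal gas γ = 7/5.
Adiabatic step: V₂/V₁ = 0.04329; T₂ = T₁·23.1^(2/5) = 1836 K.
Isobaric step: V₃/V₂ = T₃/T₂ = 523/1836.
V₃/V₁ = (V₂/V₁)(V₃/V₂) = 0.04329 × (523/1836) = 0.01233.

V₃/V₁ ≈ 0.0123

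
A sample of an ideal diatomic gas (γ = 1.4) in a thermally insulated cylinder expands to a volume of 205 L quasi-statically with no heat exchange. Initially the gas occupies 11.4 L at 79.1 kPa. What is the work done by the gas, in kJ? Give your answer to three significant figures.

P₂ = P₁(V₁/V₂)^γ = 79.1×(11.4/205)^(1.4) = 1.385 kPa.
For a reversible adiabat, W_by_gas = (P₁V₁ − P₂V₂)/(γ−1).
W_by = (79100×0.0114 − 1385×0.205) / (0.4) = 1545 J.

W ≈ 1.54 kJ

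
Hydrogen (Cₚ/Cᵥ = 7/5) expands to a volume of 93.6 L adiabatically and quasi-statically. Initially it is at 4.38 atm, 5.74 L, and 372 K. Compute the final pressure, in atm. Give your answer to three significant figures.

Adiabatic: P₁V₁^γ = P₂V₂^γ ⇒ P₂ = P₁ (V₁/V₂)^γ.
P₂ = 4.38 × (5.74/93.6)^(7/5) = 0.08794 atm.

P₂ ≈ 0.0879 atm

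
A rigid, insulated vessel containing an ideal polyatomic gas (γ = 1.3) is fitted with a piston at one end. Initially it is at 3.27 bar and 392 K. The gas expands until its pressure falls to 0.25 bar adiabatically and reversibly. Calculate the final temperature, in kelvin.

T₂ ≈ 217 K

Along an adiabat T P^((1−γ)/γ) is constant, so T₂ = T₁ (P₂/P₁)^((γ−1)/γ).
T₂ = 392 × (0.25/3.27)^(0.231) = 216.6 K.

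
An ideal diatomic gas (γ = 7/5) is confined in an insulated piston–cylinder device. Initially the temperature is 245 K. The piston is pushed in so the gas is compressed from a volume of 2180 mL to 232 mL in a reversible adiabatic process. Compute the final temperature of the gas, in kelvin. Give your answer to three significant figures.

T₂ ≈ 600 K

For a reversible adiabat TV^(γ−1) is constant, so T₂ = T₁ (V₁/V₂)^(γ−1).
T₂ = 245 × (2180/232)^(2/5) = 600.3 K.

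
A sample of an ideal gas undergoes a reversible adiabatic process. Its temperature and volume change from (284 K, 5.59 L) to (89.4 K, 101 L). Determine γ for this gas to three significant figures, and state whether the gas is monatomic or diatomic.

γ ≈ 1.40; diatomic

TV^(γ−1) = const ⇒ γ − 1 = ln(T₂/T₁) / ln(V₁/V₂).
γ = 1 + ln(89.4/284) / ln(5.59/101) = 1.399.
γ ≈ 1.40 is close to 7/5, so the gas is diatomic.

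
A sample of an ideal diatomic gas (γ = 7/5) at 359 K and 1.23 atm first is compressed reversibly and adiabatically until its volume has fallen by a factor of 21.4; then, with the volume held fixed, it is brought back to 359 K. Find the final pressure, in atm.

Adiabatic step (PV^γ = const): P₂ = 1.23×21.4^(7/5) = 89.64 atm; T₂ = 359×21.4^(2/5) = 1223 K.
Isochoric: P₃ = P₂(T₃/T₂) = 89.64 × (359/1223) = 26.32 atm.

P₃ ≈ 26.3 atm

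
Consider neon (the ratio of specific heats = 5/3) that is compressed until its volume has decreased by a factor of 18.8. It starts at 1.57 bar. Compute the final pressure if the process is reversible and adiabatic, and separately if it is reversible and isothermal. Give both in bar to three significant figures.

adiabatic: 209 bar; isothermal: 29.5 bar

Isothermal: P₂ = P₁(V₁/V₂) = 1.57×18.8 = 29.52 bar.
Adiabatic: P₂ = P₁(V₁/V₂)^γ = 1.57×18.8^(5/3) = 208.7 bar.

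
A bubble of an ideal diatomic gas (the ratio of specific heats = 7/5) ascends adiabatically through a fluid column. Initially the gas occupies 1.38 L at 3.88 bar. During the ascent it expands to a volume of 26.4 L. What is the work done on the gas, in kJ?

P₂ = P₁(V₁/V₂)^γ = 3.88×(1.38/26.4)^(7/5) = 0.06229 bar.
For a reversible adiabat, W_by_gas = (P₁V₁ − P₂V₂)/(γ−1).
W_by = (388000×0.00138 − 6229×0.0264) / (2/5) = 927.5 J.
W_on_gas = −W_by = -927.5 J.

W ≈ -0.927 kJ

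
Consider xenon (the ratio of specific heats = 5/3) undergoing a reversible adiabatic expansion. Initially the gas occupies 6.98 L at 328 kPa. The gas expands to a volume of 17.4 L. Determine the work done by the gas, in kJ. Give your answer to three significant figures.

W ≈ 1.57 kJ

P₂ = P₁(V₁/V₂)^γ = 328×(6.98/17.4)^(5/3) = 71.57 kPa.
For a reversible adiabat, W_by_gas = (P₁V₁ − P₂V₂)/(γ−1).
W_by = (328000×0.00698 − 71570×0.0174) / (2/3) = 1566 J.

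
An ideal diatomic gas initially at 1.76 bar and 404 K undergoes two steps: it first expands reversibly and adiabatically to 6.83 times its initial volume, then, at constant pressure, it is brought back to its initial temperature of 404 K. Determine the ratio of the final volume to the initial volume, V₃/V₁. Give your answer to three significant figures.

V₃/V₁ ≈ 14.7

For a diatomic ideal gas γ = 7/5.
Adiabatic step: V₂/V₁ = 6.83; T₂ = T₁·(1/6.83)^(2/5) = 187.3 K.
Isobaric step: V₃/V₂ = T₃/T₂ = 404/187.3.
V₃/V₁ = (V₂/V₁)(V₃/V₂) = 6.83 × (404/187.3) = 14.73.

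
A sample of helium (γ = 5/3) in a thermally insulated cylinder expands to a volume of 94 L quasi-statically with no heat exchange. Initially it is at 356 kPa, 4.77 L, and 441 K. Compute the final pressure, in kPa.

Adiabatic: P₁V₁^γ = P₂V₂^γ ⇒ P₂ = P₁ (V₁/V₂)^γ.
P₂ = 356 × (4.77/94)^(5/3) = 2.476 kPa.

P₂ ≈ 2.48 kPa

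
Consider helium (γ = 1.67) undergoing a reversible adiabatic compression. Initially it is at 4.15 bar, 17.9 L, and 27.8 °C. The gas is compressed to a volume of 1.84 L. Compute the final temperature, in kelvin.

For a reversible adiabat TV^(γ−1) is constant, so T₂ = T₁ (V₁/V₂)^(γ−1).
T₁ = 27.8 °C = 300.9 K.
T₂ = 300.9 × (17.9/1.84)^(0.67) = 1382 K.

T₂ ≈ 1380 K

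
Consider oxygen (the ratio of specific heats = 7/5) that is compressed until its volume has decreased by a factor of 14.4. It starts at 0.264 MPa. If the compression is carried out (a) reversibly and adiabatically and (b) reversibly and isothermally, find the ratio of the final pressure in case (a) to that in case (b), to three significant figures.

P_adiabatic / P_isothermal ≈ 2.91

Isothermal: P_b = P₁(V₁/V₂) = 0.264×14.4.
Adiabatic: P_a = P₁(V₁/V₂)^γ = 0.264×14.4^(7/5).
P_a/P_b = (V₁/V₂)^(γ−1) = 14.4^(2/5) = 2.906.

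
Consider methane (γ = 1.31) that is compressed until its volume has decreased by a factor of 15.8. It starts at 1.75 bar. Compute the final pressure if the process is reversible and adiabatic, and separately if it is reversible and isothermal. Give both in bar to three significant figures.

adiabatic: 65.1 bar; isothermal: 27.7 bar

Isothermal: P₂ = P₁(V₁/V₂) = 1.75×15.8 = 27.65 bar.
Adiabatic: P₂ = P₁(V₁/V₂)^γ = 1.75×15.8^(1.31) = 65.05 bar.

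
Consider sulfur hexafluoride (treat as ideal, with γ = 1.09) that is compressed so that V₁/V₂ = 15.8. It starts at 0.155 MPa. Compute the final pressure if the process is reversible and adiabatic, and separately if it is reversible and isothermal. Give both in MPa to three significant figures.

adiabatic: 3.14 MPa; isothermal: 2.45 MPa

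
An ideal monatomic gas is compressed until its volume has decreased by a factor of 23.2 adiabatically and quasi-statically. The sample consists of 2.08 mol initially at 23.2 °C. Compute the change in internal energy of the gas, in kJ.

ΔU ≈ 54.8 kJ

For a reversible adiabat TV^(γ−1) is constant, so T₂ = T₁ (V₁/V₂)^(γ−1).
γ = 5/3 for a monatomic ideal gas, so γ−1 = 2/3.
T₁ = 23.2 °C = 296.3 K.
T₂ = 296.3 × 23.2^(2/3) = 2411 K.
Q = 0, so ΔU = W_on_gas = nCᵥΔT with Cᵥ = R/(γ−1) = 12.47 J/(mol·K).
ΔU = 2.08 × 12.47 × (2411 − 296.3) = 54840 J.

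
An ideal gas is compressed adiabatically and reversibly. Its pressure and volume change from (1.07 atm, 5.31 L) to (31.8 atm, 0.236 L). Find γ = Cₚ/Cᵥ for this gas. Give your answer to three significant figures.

γ ≈ 1.09

PV^γ = const ⇒ γ = ln(P₂/P₁) / ln(V₁/V₂).
γ = ln(31.8/1.07) / ln(5.31/0.236) = 1.089.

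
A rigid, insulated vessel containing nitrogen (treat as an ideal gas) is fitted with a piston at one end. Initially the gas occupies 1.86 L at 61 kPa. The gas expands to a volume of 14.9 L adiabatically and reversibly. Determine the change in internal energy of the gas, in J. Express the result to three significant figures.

ΔU ≈ -160 J

γ = 7/5 for a diatomic ideal gas.
P₂ = P₁(V₁/V₂)^γ = 61×(1.86/14.9)^(7/5) = 3.313 kPa.
For a reversible adiabat, W_by_gas = (P₁V₁ − P₂V₂)/(γ−1).
W_by = (61000×0.00186 − 3313×0.0149) / (2/5) = 160.3 J.
Q = 0 ⇒ ΔU = −W_by = -160.3 J.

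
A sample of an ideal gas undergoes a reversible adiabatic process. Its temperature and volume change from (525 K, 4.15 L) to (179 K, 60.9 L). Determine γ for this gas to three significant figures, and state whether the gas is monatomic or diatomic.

TV^(γ−1) = const ⇒ γ − 1 = ln(T₂/T₁) / ln(V₁/V₂).
γ = 1 + ln(179/525) / ln(4.15/60.9) = 1.401.
γ ≈ 1.40 is close to 7/5, so the gas is diatomic.

γ ≈ 1.40; diatomic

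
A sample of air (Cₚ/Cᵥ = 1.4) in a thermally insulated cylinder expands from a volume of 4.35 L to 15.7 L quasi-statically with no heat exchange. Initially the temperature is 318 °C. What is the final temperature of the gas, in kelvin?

T₂ ≈ 354 K

Adiabatic: T₁V₁^(γ−1) = T₂V₂^(γ−1) ⇒ T₂ = T₁ (V₁/V₂)^(γ−1).
T₁ = 318 °C = 591.1 K.
T₂ = 591.1 × (4.35/15.7)^(0.4) = 353.8 K.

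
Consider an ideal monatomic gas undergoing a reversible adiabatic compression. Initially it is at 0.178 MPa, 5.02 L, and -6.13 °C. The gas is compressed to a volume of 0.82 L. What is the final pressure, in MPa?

P₂ ≈ 3.65 MPa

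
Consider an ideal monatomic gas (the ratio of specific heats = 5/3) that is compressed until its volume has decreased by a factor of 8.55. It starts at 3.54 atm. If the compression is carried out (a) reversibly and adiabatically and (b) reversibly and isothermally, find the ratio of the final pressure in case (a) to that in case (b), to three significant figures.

P_adiabatic / P_isothermal ≈ 4.18

Isothermal: P_b = P₁(V₁/V₂) = 3.54×8.55.
Adiabatic: P_a = P₁(V₁/V₂)^γ = 3.54×8.55^(5/3).
P_a/P_b = (V₁/V₂)^(γ−1) = 8.55^(2/3) = 4.181.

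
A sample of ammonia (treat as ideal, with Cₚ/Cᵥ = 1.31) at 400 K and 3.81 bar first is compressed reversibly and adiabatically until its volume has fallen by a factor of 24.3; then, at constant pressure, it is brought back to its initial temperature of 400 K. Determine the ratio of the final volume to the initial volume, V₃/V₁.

V₃/V₁ ≈ 0.0153

Adiabatic step: V₂/V₁ = 0.04115; T₂ = T₁·24.3^(0.31) = 1075 K.
Isobaric step: V₃/V₂ = T₃/T₂ = 400/1075.
V₃/V₁ = (V₂/V₁)(V₃/V₂) = 0.04115 × (400/1075) = 0.01531.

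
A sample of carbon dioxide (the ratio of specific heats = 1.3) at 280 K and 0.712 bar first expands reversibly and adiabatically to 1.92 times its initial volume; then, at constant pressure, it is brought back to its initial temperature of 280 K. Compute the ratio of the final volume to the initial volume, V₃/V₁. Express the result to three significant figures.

V₃/V₁ ≈ 2.34

Adiabatic step: V₂/V₁ = 1.92; T₂ = T₁·(1/1.92)^(0.3) = 230.2 K.
Isobaric step: V₃/V₂ = T₃/T₂ = 280/230.2.
V₃/V₁ = (V₂/V₁)(V₃/V₂) = 1.92 × (280/230.2) = 2.335.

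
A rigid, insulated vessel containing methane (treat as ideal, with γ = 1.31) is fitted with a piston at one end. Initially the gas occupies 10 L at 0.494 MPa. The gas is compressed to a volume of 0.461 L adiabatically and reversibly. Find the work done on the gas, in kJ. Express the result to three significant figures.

P₂ = P₁(V₁/V₂)^γ = 0.494×(10/0.461)^(1.31) = 27.81 MPa.
For a reversible adiabat, W_by_gas = (P₁V₁ − P₂V₂)/(γ−1).
W_by = (494000×0.01 − 2.781×10^7×0.000461) / (0.31) = -25430 J.
W_on_gas = −W_by = 25430 J.

W ≈ 25.4 kJ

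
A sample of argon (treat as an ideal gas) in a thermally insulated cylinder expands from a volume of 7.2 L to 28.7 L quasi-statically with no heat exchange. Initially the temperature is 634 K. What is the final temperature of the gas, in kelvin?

T₂ ≈ 252 K

For a reversible adiabat TV^(γ−1) is constant, so T₂ = T₁ (V₁/V₂)^(γ−1).
For a monatomic ideal gas γ = 5/3, so γ−1 = 2/3.
T₂ = 634 × (7.2/28.7)^(2/3) = 252.2 K.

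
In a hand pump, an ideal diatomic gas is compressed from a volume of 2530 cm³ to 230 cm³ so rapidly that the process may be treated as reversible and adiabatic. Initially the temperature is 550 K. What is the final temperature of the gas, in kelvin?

T₂ ≈ 1440 K

For a reversible adiabat TV^(γ−1) is constant, so T₂ = T₁ (V₁/V₂)^(γ−1).
For a diatomic ideal gas γ = 7/5, so γ−1 = 2/5.
T₂ = 550 × (2530/230)^(2/5) = 1435 K.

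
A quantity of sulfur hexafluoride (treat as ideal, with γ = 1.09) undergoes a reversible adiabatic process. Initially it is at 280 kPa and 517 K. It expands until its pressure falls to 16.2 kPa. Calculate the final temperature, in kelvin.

T₂ ≈ 409 K

Along an adiabat T P^((1−γ)/γ) is constant, so T₂ = T₁ (P₂/P₁)^((γ−1)/γ).
T₂ = 517 × (16.2/280)^(0.0826) = 408.6 K.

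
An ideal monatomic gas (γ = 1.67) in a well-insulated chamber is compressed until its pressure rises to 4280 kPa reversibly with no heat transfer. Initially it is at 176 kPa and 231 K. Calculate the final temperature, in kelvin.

Along an adiabat T P^((1−γ)/γ) is constant, so T₂ = T₁ (P₂/P₁)^((γ−1)/γ).
T₂ = 231 × (4280/176)^(0.401) = 831.1 K.

T₂ ≈ 831 K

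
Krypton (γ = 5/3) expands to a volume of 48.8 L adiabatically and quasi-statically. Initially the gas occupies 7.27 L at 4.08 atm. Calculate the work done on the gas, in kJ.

P₂ = P₁(V₁/V₂)^γ = 4.08×(7.27/48.8)^(5/3) = 0.1708 atm.
For a reversible adiabat, W_by_gas = (P₁V₁ − P₂V₂)/(γ−1).
W_by = (413400×0.00727 − 17310×0.0488) / (2/3) = 3241 J.
W_on_gas = −W_by = -3241 J.

W ≈ -3.24 kJ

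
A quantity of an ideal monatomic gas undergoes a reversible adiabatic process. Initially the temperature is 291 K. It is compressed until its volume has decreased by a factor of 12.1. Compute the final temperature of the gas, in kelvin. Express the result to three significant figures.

Adiabatic: T₁V₁^(γ−1) = T₂V₂^(γ−1) ⇒ T₂ = T₁ (V₁/V₂)^(γ−1).
For a monatomic ideal gas γ = 5/3, so γ−1 = 2/3.
T₂ = 291 × 12.1^(2/3) = 1534 K.

T₂ ≈ 1530 K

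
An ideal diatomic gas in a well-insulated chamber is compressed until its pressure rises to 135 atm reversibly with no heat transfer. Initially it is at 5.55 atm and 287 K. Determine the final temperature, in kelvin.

T₂ ≈ 714 K

Adiabatic: T₂/T₁ = (P₂/P₁)^((γ−1)/γ).
For a diatomic ideal gas γ = 7/5, so (γ−1)/γ = 2/7.
T₂ = 287 × (135/5.55)^(2/7) = 714.3 K.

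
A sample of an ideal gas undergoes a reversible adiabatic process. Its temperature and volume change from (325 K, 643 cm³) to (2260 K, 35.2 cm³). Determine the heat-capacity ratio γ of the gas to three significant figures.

γ ≈ 1.67

TV^(γ−1) = const ⇒ γ − 1 = ln(T₂/T₁) / ln(V₁/V₂).
γ = 1 + ln(2260/325) / ln(643/35.2) = 1.668.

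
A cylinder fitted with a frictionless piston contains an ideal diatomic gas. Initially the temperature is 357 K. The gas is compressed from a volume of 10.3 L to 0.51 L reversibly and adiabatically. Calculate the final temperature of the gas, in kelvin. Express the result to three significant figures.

Adiabatic: T₁V₁^(γ−1) = T₂V₂^(γ−1) ⇒ T₂ = T₁ (V₁/V₂)^(γ−1).
For a diatomic ideal gas γ = 7/5, so γ−1 = 2/5.
T₂ = 357 × (10.3/0.51)^(2/5) = 1188 K.

T₂ ≈ 1190 K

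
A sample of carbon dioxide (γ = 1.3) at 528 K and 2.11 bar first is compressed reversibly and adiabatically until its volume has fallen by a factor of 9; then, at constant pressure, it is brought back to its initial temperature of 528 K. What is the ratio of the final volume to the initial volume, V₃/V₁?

V₃/V₁ ≈ 0.0575

Adiabatic step: V₂/V₁ = 0.1111; T₂ = T₁·9^(0.3) = 1021 K.
Isobaric step: V₃/V₂ = T₃/T₂ = 528/1021.
V₃/V₁ = (V₂/V₁)(V₃/V₂) = 0.1111 × (528/1021) = 0.05748.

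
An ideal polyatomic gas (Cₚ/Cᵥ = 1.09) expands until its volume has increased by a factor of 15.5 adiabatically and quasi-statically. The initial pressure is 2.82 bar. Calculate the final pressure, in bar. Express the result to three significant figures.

P₂ ≈ 0.142 bar

Since PV^γ is constant along a reversible adiabat, P₂ = P₁ (V₁/V₂)^γ.
P₂ = 2.82 × (1/15.5)^(1.09) = 0.1422 bar.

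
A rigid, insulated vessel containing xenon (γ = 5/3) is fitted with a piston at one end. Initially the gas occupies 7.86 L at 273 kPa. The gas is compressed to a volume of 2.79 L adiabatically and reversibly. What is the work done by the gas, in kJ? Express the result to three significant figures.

W ≈ -3.20 kJ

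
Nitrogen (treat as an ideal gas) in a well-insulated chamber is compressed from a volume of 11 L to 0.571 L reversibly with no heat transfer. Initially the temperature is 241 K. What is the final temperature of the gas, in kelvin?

Adiabatic: T₁V₁^(γ−1) = T₂V₂^(γ−1) ⇒ T₂ = T₁ (V₁/V₂)^(γ−1).
For a diatomic ideal gas γ = 7/5, so γ−1 = 2/5.
T₂ = 241 × (11/0.571)^(2/5) = 786.9 K.

T₂ ≈ 787 K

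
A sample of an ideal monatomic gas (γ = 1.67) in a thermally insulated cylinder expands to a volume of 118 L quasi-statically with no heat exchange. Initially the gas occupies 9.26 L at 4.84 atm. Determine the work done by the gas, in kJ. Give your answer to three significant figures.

W ≈ 5.55 kJ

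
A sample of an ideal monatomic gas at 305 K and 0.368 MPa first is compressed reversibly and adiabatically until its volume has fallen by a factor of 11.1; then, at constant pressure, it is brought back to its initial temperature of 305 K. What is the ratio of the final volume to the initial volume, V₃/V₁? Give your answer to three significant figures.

For a monatomic ideal gas γ = 5/3.
Adiabatic step: V₂/V₁ = 0.09009; T₂ = T₁·11.1^(2/3) = 1518 K.
Isobaric step: V₃/V₂ = T₃/T₂ = 305/1518.
V₃/V₁ = (V₂/V₁)(V₃/V₂) = 0.09009 × (305/1518) = 0.0181.

V₃/V₁ ≈ 0.0181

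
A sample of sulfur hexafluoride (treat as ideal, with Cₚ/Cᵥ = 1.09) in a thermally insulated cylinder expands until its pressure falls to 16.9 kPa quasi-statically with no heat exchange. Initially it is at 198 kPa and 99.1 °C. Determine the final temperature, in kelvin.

T₂ ≈ 304 K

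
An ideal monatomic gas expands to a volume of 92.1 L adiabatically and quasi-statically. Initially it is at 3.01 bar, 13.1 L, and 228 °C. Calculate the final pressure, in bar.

Since PV^γ is constant along a reversible adiabat, P₂ = P₁ (V₁/V₂)^γ.
γ = 5/3 for a monatomic ideal gas.
P₂ = 3.01 × (13.1/92.1)^(5/3) = 0.1167 bar.

P₂ ≈ 0.117 bar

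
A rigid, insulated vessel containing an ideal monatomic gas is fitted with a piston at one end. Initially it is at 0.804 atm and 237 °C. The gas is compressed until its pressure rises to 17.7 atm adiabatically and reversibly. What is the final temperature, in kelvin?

T₂ ≈ 1760 K

Adiabatic: T₂/T₁ = (P₂/P₁)^((γ−1)/γ).
For a monatomic ideal gas γ = 5/3, so (γ−1)/γ = 2/5.
T₁ = 237 °C = 510.1 K.
T₂ = 510.1 × (17.7/0.804)^(2/5) = 1757 K.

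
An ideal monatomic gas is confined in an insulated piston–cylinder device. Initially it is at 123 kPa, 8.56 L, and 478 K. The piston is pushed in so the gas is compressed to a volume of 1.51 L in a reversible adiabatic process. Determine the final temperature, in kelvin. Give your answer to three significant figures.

T₂ ≈ 1520 K

For a reversible adiabat TV^(γ−1) is constant, so T₂ = T₁ (V₁/V₂)^(γ−1).
γ = 5/3 for a monatomic ideal gas.
T₂ = 478 × (8.56/1.51)^(2/3) = 1520 K.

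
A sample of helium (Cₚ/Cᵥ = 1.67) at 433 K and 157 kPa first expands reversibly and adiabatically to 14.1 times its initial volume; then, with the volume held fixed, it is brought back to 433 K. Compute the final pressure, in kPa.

Adiabatic step (PV^γ = const): P₂ = 157×(1/14.1)^(1.67) = 1.891 kPa; T₂ = 433×(1/14.1)^(0.67) = 73.54 K.
Isochoric: P₃ = P₂(T₃/T₂) = 1.891 × (433/73.54) = 11.13 kPa.

P₃ ≈ 11.1 kPa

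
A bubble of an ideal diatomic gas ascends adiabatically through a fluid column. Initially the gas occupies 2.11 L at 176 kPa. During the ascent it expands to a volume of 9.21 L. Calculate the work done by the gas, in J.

γ = 7/5 for a diatomic ideal gas.
P₂ = P₁(V₁/V₂)^γ = 176×(2.11/9.21)^(7/5) = 22.36 kPa.
For a reversible adiabat, W_by_gas = (P₁V₁ − P₂V₂)/(γ−1).
W_by = (176000×0.00211 − 22360×0.00921) / (2/5) = 413.5 J.

W ≈ 413 J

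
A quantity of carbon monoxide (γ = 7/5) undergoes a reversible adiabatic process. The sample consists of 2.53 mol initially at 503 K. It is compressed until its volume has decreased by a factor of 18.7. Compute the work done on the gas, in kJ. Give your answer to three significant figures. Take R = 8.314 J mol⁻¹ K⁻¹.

W ≈ 58.9 kJ

For a reversible adiabat TV^(γ−1) is constant, so T₂ = T₁ (V₁/V₂)^(γ−1).
T₂ = 503 × 18.7^(2/5) = 1623 K.
Q = 0, so ΔU = W_on_gas = nCᵥΔT with Cᵥ = R/(γ−1) = 20.79 J/(mol·K).
ΔU = 2.53 × 20.79 × (1623 − 503) = 58890 J.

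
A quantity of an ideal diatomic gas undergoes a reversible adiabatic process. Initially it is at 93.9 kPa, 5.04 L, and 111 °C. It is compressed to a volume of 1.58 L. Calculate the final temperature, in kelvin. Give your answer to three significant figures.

T₂ ≈ 611 K

Adiabatic: T₁V₁^(γ−1) = T₂V₂^(γ−1) ⇒ T₂ = T₁ (V₁/V₂)^(γ−1).
γ = 7/5 for a diatomic ideal gas.
T₁ = 111 °C = 384.1 K.
T₂ = 384.1 × (5.04/1.58)^(2/5) = 611 K.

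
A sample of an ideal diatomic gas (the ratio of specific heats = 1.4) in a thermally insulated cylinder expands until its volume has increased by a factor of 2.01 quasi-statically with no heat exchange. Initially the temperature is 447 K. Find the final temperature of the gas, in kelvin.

T₂ ≈ 338 K

Adiabatic: T₁V₁^(γ−1) = T₂V₂^(γ−1) ⇒ T₂ = T₁ (V₁/V₂)^(γ−1).
T₂ = 447 × (1/2.01)^(0.4) = 338.1 K.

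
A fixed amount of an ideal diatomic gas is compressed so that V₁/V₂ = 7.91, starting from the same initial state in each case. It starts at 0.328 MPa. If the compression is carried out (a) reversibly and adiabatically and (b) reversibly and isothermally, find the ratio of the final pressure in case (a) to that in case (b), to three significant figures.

For a diatomic ideal gas γ = 7/5.
Isothermal: P_b = P₁(V₁/V₂) = 0.328×7.91.
Adiabatic: P_a = P₁(V₁/V₂)^γ = 0.328×7.91^(7/5).
P_a/P_b = (V₁/V₂)^(γ−1) = 7.91^(2/5) = 2.287.

P_adiabatic / P_isothermal ≈ 2.29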